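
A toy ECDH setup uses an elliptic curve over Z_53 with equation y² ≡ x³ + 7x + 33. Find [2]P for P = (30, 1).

tangent at (30, 1): λ = (3·30² + 7)/(2·1) ≡ 4/2. 2⁻¹ ≡ 27 (mod 53), so λ ≡ 4·27 ≡ 2.
  x = λ² - 30 - 30 = 4 - 60 ≡ 50; y = λ·(30 - 50) - 1 ≡ 12. → (50, 12)

(50, 12)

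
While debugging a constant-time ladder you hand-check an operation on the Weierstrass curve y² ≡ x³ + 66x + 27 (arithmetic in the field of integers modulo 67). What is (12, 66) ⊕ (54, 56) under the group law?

(12, 66) + (54, 56). λ = (56 - 66)/(54 - 12) ≡ 57/42 mod 67. 42⁻¹ ≡ 8 (mod 67) since 42·8 = 336 ≡ 1, so λ ≡ 54.
  x = λ² - 12 - 54 = 2916 - 66 ≡ 36; y = λ·(12 - 36) - 66 ≡ 45. → (36, 45)

(36, 45)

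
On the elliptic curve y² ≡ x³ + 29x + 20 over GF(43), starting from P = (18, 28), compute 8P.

O

Repeated addition: build up to 8P.
2P: tangent at (18, 28): λ = (3·18² + 29)/(2·28) ≡ 12/13. 13⁻¹ ≡ 10 (mod 43) since 13·10 = 130 ≡ 1, so λ ≡ 12·10 ≡ 34.
  x = λ² - 18 - 18 = 1156 - 36 ≡ 2; y = λ·(18 - 2) - 28 ≡ 0. → (2, 0)
3P: (2, 0) + (18, 28). λ = (28 - 0)/(18 - 2) ≡ 28/16 mod 43. 16⁻¹ ≡ 35 (mod 43), so λ ≡ 34.
  x = λ² - 2 - 18 = 1156 - 20 ≡ 18; y = λ·(2 - 18) - 0 ≡ 15. → (18, 15)
4P: (18, 15) + (18, 28): same x and y₁ ≡ -y₂, so the sum is the point at infinity.
5P: the point at infinity + (18, 28) = (18, 28) (identity).
6P: tangent at (18, 28): λ = (3·18² + 29)/(2·28) ≡ 12/13. 13⁻¹ ≡ 10 (mod 43), so λ ≡ 12·10 ≡ 34.
  x = λ² - 18 - 18 = 1156 - 36 ≡ 2; y = λ·(18 - 2) - 28 ≡ 0. → (2, 0)
7P: (2, 0) + (18, 28). λ = (28 - 0)/(18 - 2) ≡ 28/16 mod 43. 16⁻¹ ≡ 35 (mod 43), so λ ≡ 34.
  x = λ² - 2 - 18 = 1156 - 20 ≡ 18; y = λ·(2 - 18) - 0 ≡ 15. → (18, 15)
8P: (18, 15) + (18, 28): same x and y₁ ≡ -y₂, so the sum is the point at infinity.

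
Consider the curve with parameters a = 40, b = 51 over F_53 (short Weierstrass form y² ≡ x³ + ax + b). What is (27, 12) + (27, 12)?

tangent at (27, 12): λ = (3·27² + 40)/(2·12) ≡ 1/24. 24⁻¹ ≡ 42 (mod 53), so λ ≡ 1·42 ≡ 42.
  x = λ² - 27 - 27 = 1764 - 54 ≡ 14; y = λ·(27 - 14) - 12 ≡ 4. → (14, 4)

(14, 4)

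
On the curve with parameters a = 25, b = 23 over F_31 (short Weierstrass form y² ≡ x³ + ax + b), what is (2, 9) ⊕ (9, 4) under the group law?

(2, 9) + (9, 4). λ = (4 - 9)/(9 - 2) ≡ 26/7 mod 31. 7⁻¹ ≡ 9 (mod 31), so λ ≡ 17.
  x = λ² - 2 - 9 = 289 - 11 ≡ 30; y = λ·(2 - 30) - 9 ≡ 11. → (30, 11)

(30, 11)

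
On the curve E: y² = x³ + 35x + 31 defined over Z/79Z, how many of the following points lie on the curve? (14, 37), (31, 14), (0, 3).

1

(14, 37): 37² ≡ 26, rhs ≡ 26 → on.
(31, 14): 14² ≡ 38, rhs ≡ 18 → off.
(0, 3): 3² ≡ 9, rhs ≡ 31 → off.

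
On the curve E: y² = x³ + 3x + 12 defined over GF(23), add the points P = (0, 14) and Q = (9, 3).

(3, 5)

(0, 14) + (9, 3). λ = (3 - 14)/(9 - 0) ≡ 12/9 mod 23. 9⁻¹ ≡ 18 (mod 23), so λ ≡ 9.
  x = λ² - 0 - 9 = 81 - 9 ≡ 3; y = λ·(0 - 3) - 14 ≡ 5. → (3, 5)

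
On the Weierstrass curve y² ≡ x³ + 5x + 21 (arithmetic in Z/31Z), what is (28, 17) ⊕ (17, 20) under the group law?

(28, 17) + (17, 20). λ = (20 - 17)/(17 - 28) ≡ 3/20 mod 31. 20⁻¹ ≡ 14 (mod 31) since 20·14 = 280 ≡ 1, so λ ≡ 11.
  x = λ² - 28 - 17 = 121 - 45 ≡ 14; y = λ·(28 - 14) - 17 ≡ 13. → (14, 13)

(14, 13)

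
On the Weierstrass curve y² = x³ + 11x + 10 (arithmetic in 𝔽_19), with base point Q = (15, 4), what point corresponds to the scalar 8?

Repeated addition: build up to 8Q.
2Q: tangent at (15, 4): λ = (3·15² + 11)/(2·4) ≡ 2/8. 8⁻¹ ≡ 12 (mod 19) since 8·12 = 96 ≡ 1, so λ ≡ 2·12 ≡ 5.
  x = λ² - 15 - 15 = 25 - 30 ≡ 14; y = λ·(15 - 14) - 4 ≡ 1. → (14, 1)
3Q: (14, 1) + (15, 4). λ = (4 - 1)/(15 - 14) ≡ 3/1 mod 19. 1⁻¹ ≡ 1 (mod 19) since 1·1 = 1 ≡ 1, so λ ≡ 3.
  x = λ² - 14 - 15 = 9 - 29 ≡ 18; y = λ·(14 - 18) - 1 ≡ 6. → (18, 6)
4Q: (18, 6) + (15, 4). λ = (4 - 6)/(15 - 18) ≡ 17/16 mod 19. 16⁻¹ ≡ 6 (mod 19) since 16·6 = 96 ≡ 1, so λ ≡ 7.
  x = λ² - 18 - 15 = 49 - 33 ≡ 16; y = λ·(18 - 16) - 6 ≡ 8. → (16, 8)
5Q: (16, 8) + (15, 4). λ = (4 - 8)/(15 - 16) ≡ 15/18 mod 19. 18⁻¹ ≡ 18 (mod 19) since 18·18 = 324 ≡ 1, so λ ≡ 4.
  x = λ² - 16 - 15 = 16 - 31 ≡ 4; y = λ·(16 - 4) - 8 ≡ 2. → (4, 2)
6Q: (4, 2) + (15, 4). λ = (4 - 2)/(15 - 4) ≡ 2/11 mod 19. 11⁻¹ ≡ 7 (mod 19), so λ ≡ 14.
  x = λ² - 4 - 15 = 196 - 19 ≡ 6; y = λ·(4 - 6) - 2 ≡ 8. → (6, 8)
7Q: (6, 8) + (15, 4). λ = (4 - 8)/(15 - 6) ≡ 15/9 mod 19. 9⁻¹ ≡ 17 (mod 19) since 9·17 = 153 ≡ 1, so λ ≡ 8.
  x = λ² - 6 - 15 = 64 - 21 ≡ 5; y = λ·(6 - 5) - 8 ≡ 0. → (5, 0)
8Q: (5, 0) + (15, 4). λ = (4 - 0)/(15 - 5) ≡ 4/10 mod 19. 10⁻¹ ≡ 2 (mod 19), so λ ≡ 8.
  x = λ² - 5 - 15 = 64 - 20 ≡ 6; y = λ·(5 - 6) - 0 ≡ 11. → (6, 11)

(6, 11)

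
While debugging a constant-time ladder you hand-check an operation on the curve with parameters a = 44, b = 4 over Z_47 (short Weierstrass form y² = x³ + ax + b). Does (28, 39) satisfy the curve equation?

y² = 39² ≡ 17; x³ + 44x + 4 = 23188 ≡ 17 (mod 47). 17 = 17.

yes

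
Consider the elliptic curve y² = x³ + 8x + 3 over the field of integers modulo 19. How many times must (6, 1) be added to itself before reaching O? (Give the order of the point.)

8

2P: tangent at (6, 1): λ = (3·6² + 8)/(2·1) ≡ 2/2. 2⁻¹ ≡ 10 (mod 19), so λ ≡ 2·10 ≡ 1.
  x = λ² - 6 - 6 = 1 - 12 ≡ 8; y = λ·(6 - 8) - 1 ≡ 16. → (8, 16)
3P: (8, 16) + (6, 1). λ = (1 - 16)/(6 - 8) ≡ 4/17 mod 19. 17⁻¹ ≡ 9 (mod 19), so λ ≡ 17.
  x = λ² - 8 - 6 = 289 - 14 ≡ 9; y = λ·(8 - 9) - 16 ≡ 5. → (9, 5)
4P: (9, 5) + (6, 1). λ = (1 - 5)/(6 - 9) ≡ 15/16 mod 19. 16⁻¹ ≡ 6 (mod 19) since 16·6 = 96 ≡ 1, so λ ≡ 14.
  x = λ² - 9 - 6 = 196 - 15 ≡ 10; y = λ·(9 - 10) - 5 ≡ 0. → (10, 0)
5P: (10, 0) + (6, 1). λ = (1 - 0)/(6 - 10) ≡ 1/15 mod 19. 15⁻¹ ≡ 14 (mod 19), so λ ≡ 14.
  x = λ² - 10 - 6 = 196 - 16 ≡ 9; y = λ·(10 - 9) - 0 ≡ 14. → (9, 14)
6P: (9, 14) + (6, 1). λ = (1 - 14)/(6 - 9) ≡ 6/16 mod 19. 16⁻¹ ≡ 6 (mod 19), so λ ≡ 17.
  x = λ² - 9 - 6 = 289 - 15 ≡ 8; y = λ·(9 - 8) - 14 ≡ 3. → (8, 3)
7P: (8, 3) + (6, 1). λ = (1 - 3)/(6 - 8) ≡ 17/17 mod 19. 17⁻¹ ≡ 9 (mod 19) since 17·9 = 153 ≡ 1, so λ ≡ 1.
  x = λ² - 8 - 6 = 1 - 14 ≡ 6; y = λ·(8 - 6) - 3 ≡ 18. → (6, 18)
8P: (6, 18) + (6, 1): same x and y₁ ≡ -y₂, so the sum is O.
8P = O, so the order is 8.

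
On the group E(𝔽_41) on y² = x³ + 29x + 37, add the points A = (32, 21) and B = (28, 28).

(2, 29)

(32, 21) + (28, 28). λ = (28 - 21)/(28 - 32) ≡ 7/37 mod 41. 37⁻¹ ≡ 10 (mod 41) since 37·10 = 370 ≡ 1, so λ ≡ 29.
  x = λ² - 32 - 28 = 841 - 60 ≡ 2; y = λ·(32 - 2) - 21 ≡ 29. → (2, 29)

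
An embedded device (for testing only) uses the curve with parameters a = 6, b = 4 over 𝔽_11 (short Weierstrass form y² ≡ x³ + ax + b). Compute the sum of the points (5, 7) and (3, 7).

(5, 7) + (3, 7). λ = (7 - 7)/(3 - 5) ≡ 0/9 mod 11. 9⁻¹ ≡ 5 (mod 11), so λ ≡ 0.
  x = λ² - 5 - 3 = 0 - 8 ≡ 3; y = λ·(5 - 3) - 7 ≡ 4. → (3, 4)

(3, 4)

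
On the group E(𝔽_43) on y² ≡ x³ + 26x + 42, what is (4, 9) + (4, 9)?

tangent at (4, 9): λ = (3·4² + 26)/(2·9) ≡ 31/18. 18⁻¹ ≡ 12 (mod 43), so λ ≡ 31·12 ≡ 28.
  x = λ² - 4 - 4 = 784 - 8 ≡ 2; y = λ·(4 - 2) - 9 ≡ 4. → (2, 4)

(2, 4)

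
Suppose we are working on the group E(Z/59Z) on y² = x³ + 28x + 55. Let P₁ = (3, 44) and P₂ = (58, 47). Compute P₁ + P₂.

(3, 44) + (58, 47). λ = (47 - 44)/(58 - 3) ≡ 3/55 mod 59. 55⁻¹ ≡ 44 (mod 59), so λ ≡ 14.
  x = λ² - 3 - 58 = 196 - 61 ≡ 17; y = λ·(3 - 17) - 44 ≡ 55. → (17, 55)

(17, 55)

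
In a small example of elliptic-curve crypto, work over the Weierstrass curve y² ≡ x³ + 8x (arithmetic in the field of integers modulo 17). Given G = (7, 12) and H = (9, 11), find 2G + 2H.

O

First 2G:
Repeated addition: build up to 2G.
2G: tangent at (7, 12): λ = (3·7² + 8)/(2·12) ≡ 2/7. 7⁻¹ ≡ 5 (mod 17), so λ ≡ 2·5 ≡ 10.
  x = λ² - 7 - 7 = 100 - 14 ≡ 1; y = λ·(7 - 1) - 12 ≡ 14. → (1, 14)
2G = (1, 14).
Next 2H:
Repeated addition: build up to 2H.
2H: tangent at (9, 11): λ = (3·9² + 8)/(2·11) ≡ 13/5. 5⁻¹ ≡ 7 (mod 17), so λ ≡ 13·7 ≡ 6.
  x = λ² - 9 - 9 = 36 - 18 ≡ 1; y = λ·(9 - 1) - 11 ≡ 3. → (1, 3)
2H = (1, 3).
Finally 2G + 2H:
(1, 14) + (1, 3): same x and y₁ ≡ -y₂, so the sum is O.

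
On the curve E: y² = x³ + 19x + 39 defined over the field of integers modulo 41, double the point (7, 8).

(11, 12)

tangent at (7, 8): λ = (3·7² + 19)/(2·8) ≡ 2/16. 16⁻¹ ≡ 18 (mod 41), so λ ≡ 2·18 ≡ 36.
  x = λ² - 7 - 7 = 1296 - 14 ≡ 11; y = λ·(7 - 11) - 8 ≡ 12. → (11, 12)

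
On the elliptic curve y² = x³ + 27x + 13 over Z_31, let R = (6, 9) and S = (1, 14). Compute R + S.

(25, 10)

(6, 9) + (1, 14). λ = (14 - 9)/(1 - 6) ≡ 5/26 mod 31. 26⁻¹ ≡ 6 (mod 31), so λ ≡ 30.
  x = λ² - 6 - 1 = 900 - 7 ≡ 25; y = λ·(6 - 25) - 9 ≡ 10. → (25, 10)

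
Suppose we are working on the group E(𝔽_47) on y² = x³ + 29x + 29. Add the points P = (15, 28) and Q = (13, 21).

(43, 15)

(15, 28) + (13, 21). λ = (21 - 28)/(13 - 15) ≡ 40/45 mod 47. 45⁻¹ ≡ 23 (mod 47) since 45·23 = 1035 ≡ 1, so λ ≡ 27.
  x = λ² - 15 - 13 = 729 - 28 ≡ 43; y = λ·(15 - 43) - 28 ≡ 15. → (43, 15)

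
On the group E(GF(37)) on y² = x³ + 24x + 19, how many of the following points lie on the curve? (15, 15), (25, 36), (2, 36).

(15, 15): 15² ≡ 3, rhs ≡ 17 → off.
(25, 36): 36² ≡ 1, rhs ≡ 1 → on.
(2, 36): 36² ≡ 1, rhs ≡ 1 → on.

2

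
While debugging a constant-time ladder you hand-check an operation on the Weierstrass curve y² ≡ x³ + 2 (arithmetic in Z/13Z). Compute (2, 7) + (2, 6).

The two points share x = 2 and their y-coordinates satisfy 7 + 6 ≡ 0 (mod 13), so they are inverses. Their sum is O.

O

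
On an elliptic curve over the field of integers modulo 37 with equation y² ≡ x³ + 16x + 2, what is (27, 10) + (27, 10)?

tangent at (27, 10): λ = (3·27² + 16)/(2·10) ≡ 20/20. 20⁻¹ ≡ 13 (mod 37), so λ ≡ 20·13 ≡ 1.
  x = λ² - 27 - 27 = 1 - 54 ≡ 21; y = λ·(27 - 21) - 10 ≡ 33. → (21, 33)

(21, 33)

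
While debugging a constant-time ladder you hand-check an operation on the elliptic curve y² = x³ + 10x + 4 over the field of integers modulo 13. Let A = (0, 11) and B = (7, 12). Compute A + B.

(0, 11) + (7, 12). λ = (12 - 11)/(7 - 0) ≡ 1/7 mod 13. 7⁻¹ ≡ 2 (mod 13), so λ ≡ 2.
  x = λ² - 0 - 7 = 4 - 7 ≡ 10; y = λ·(0 - 10) - 11 ≡ 8. → (10, 8)

(10, 8)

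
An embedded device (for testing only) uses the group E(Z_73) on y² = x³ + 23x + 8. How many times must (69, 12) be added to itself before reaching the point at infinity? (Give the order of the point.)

12

2P: tangent at (69, 12): λ = (3·69² + 23)/(2·12) ≡ 71/24. 24⁻¹ ≡ 70 (mod 73), so λ ≡ 71·70 ≡ 6.
  x = λ² - 69 - 69 = 36 - 138 ≡ 44; y = λ·(69 - 44) - 12 ≡ 65. → (44, 65)
3P: (44, 65) + (69, 12). λ = (12 - 65)/(69 - 44) ≡ 20/25 mod 73. 25⁻¹ ≡ 38 (mod 73), so λ ≡ 30.
  x = λ² - 44 - 69 = 900 - 113 ≡ 57; y = λ·(44 - 57) - 65 ≡ 56. → (57, 56)
4P: (57, 56) + (69, 12). λ = (12 - 56)/(69 - 57) ≡ 29/12 mod 73. 12⁻¹ ≡ 67 (mod 73), so λ ≡ 45.
  x = λ² - 57 - 69 = 2025 - 126 ≡ 1; y = λ·(57 - 1) - 56 ≡ 55. → (1, 55)
5P: (1, 55) + (69, 12). λ = (12 - 55)/(69 - 1) ≡ 30/68 mod 73. 68⁻¹ ≡ 29 (mod 73) since 68·29 = 1972 ≡ 1, so λ ≡ 67.
  x = λ² - 1 - 69 = 4489 - 70 ≡ 39; y = λ·(1 - 39) - 55 ≡ 27. → (39, 27)
6P: (39, 27) + (69, 12). λ = (12 - 27)/(69 - 39) ≡ 58/30 mod 73. 30⁻¹ ≡ 56 (mod 73), so λ ≡ 36.
  x = λ² - 39 - 69 = 1296 - 108 ≡ 20; y = λ·(39 - 20) - 27 ≡ 0. → (20, 0)
7P: (20, 0) + (69, 12). λ = (12 - 0)/(69 - 20) ≡ 12/49 mod 73. 49⁻¹ ≡ 3 (mod 73), so λ ≡ 36.
  x = λ² - 20 - 69 = 1296 - 89 ≡ 39; y = λ·(20 - 39) - 0 ≡ 46. → (39, 46)
8P: (39, 46) + (69, 12). λ = (12 - 46)/(69 - 39) ≡ 39/30 mod 73. 30⁻¹ ≡ 56 (mod 73), so λ ≡ 67.
  x = λ² - 39 - 69 = 4489 - 108 ≡ 1; y = λ·(39 - 1) - 46 ≡ 18. → (1, 18)
9P: (1, 18) + (69, 12). λ = (12 - 18)/(69 - 1) ≡ 67/68 mod 73. 68⁻¹ ≡ 29 (mod 73), so λ ≡ 45.
  x = λ² - 1 - 69 = 2025 - 70 ≡ 57; y = λ·(1 - 57) - 18 ≡ 17. → (57, 17)
10P: (57, 17) + (69, 12). λ = (12 - 17)/(69 - 57) ≡ 68/12 mod 73. 12⁻¹ ≡ 67 (mod 73), so λ ≡ 30.
  x = λ² - 57 - 69 = 900 - 126 ≡ 44; y = λ·(57 - 44) - 17 ≡ 8. → (44, 8)
11P: (44, 8) + (69, 12). λ = (12 - 8)/(69 - 44) ≡ 4/25 mod 73. 25⁻¹ ≡ 38 (mod 73) since 25·38 = 950 ≡ 1, so λ ≡ 6.
  x = λ² - 44 - 69 = 36 - 113 ≡ 69; y = λ·(44 - 69) - 8 ≡ 61. → (69, 61)
12P: (69, 61) + (69, 12): same x and y₁ ≡ -y₂, so the sum is the point at infinity.
12P = the point at infinity, so the order is 12.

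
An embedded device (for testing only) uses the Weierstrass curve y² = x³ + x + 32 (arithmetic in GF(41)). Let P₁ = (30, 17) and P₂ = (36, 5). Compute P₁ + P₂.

(30, 17) + (36, 5). λ = (5 - 17)/(36 - 30) ≡ 29/6 mod 41. 6⁻¹ ≡ 7 (mod 41), so λ ≡ 39.
  x = λ² - 30 - 36 = 1521 - 66 ≡ 20; y = λ·(30 - 20) - 17 ≡ 4. → (20, 4)

(20, 4)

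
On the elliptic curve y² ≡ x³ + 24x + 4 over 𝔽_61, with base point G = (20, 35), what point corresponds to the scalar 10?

O

Repeated addition: build up to 10G.
2G: tangent at (20, 35): λ = (3·20² + 24)/(2·35) ≡ 4/9. 9⁻¹ ≡ 34 (mod 61) since 9·34 = 306 ≡ 1, so λ ≡ 4·34 ≡ 14.
  x = λ² - 20 - 20 = 196 - 40 ≡ 34; y = λ·(20 - 34) - 35 ≡ 13. → (34, 13)
3G: (34, 13) + (20, 35). λ = (35 - 13)/(20 - 34) ≡ 22/47 mod 61. 47⁻¹ ≡ 13 (mod 61), so λ ≡ 42.
  x = λ² - 34 - 20 = 1764 - 54 ≡ 2; y = λ·(34 - 2) - 13 ≡ 50. → (2, 50)
4G: (2, 50) + (20, 35). λ = (35 - 50)/(20 - 2) ≡ 46/18 mod 61. 18⁻¹ ≡ 17 (mod 61), so λ ≡ 50.
  x = λ² - 2 - 20 = 2500 - 22 ≡ 38; y = λ·(2 - 38) - 50 ≡ 41. → (38, 41)
5G: (38, 41) + (20, 35). λ = (35 - 41)/(20 - 38) ≡ 55/43 mod 61. 43⁻¹ ≡ 44 (mod 61), so λ ≡ 41.
  x = λ² - 38 - 20 = 1681 - 58 ≡ 37; y = λ·(38 - 37) - 41 ≡ 0. → (37, 0)
6G: (37, 0) + (20, 35). λ = (35 - 0)/(20 - 37) ≡ 35/44 mod 61. 44⁻¹ ≡ 43 (mod 61), so λ ≡ 41.
  x = λ² - 37 - 20 = 1681 - 57 ≡ 38; y = λ·(37 - 38) - 0 ≡ 20. → (38, 20)
7G: (38, 20) + (20, 35). λ = (35 - 20)/(20 - 38) ≡ 15/43 mod 61. 43⁻¹ ≡ 44 (mod 61) since 43·44 = 1892 ≡ 1, so λ ≡ 50.
  x = λ² - 38 - 20 = 2500 - 58 ≡ 2; y = λ·(38 - 2) - 20 ≡ 11. → (2, 11)
8G: (2, 11) + (20, 35). λ = (35 - 11)/(20 - 2) ≡ 24/18 mod 61. 18⁻¹ ≡ 17 (mod 61), so λ ≡ 42.
  x = λ² - 2 - 20 = 1764 - 22 ≡ 34; y = λ·(2 - 34) - 11 ≡ 48. → (34, 48)
9G: (34, 48) + (20, 35). λ = (35 - 48)/(20 - 34) ≡ 48/47 mod 61. 47⁻¹ ≡ 13 (mod 61) since 47·13 = 611 ≡ 1, so λ ≡ 14.
  x = λ² - 34 - 20 = 196 - 54 ≡ 20; y = λ·(34 - 20) - 48 ≡ 26. → (20, 26)
10G: (20, 26) + (20, 35): same x and y₁ ≡ -y₂, so the sum is 𝒪.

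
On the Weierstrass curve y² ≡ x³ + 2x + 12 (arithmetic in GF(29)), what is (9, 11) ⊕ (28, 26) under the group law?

(16, 14)

(9, 11) + (28, 26). λ = (26 - 11)/(28 - 9) ≡ 15/19 mod 29. 19⁻¹ ≡ 26 (mod 29), so λ ≡ 13.
  x = λ² - 9 - 28 = 169 - 37 ≡ 16; y = λ·(9 - 16) - 11 ≡ 14. → (16, 14)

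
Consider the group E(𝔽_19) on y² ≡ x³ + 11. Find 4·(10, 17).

(0, 7)

Write P = (10, 17).
Repeated addition: build up to 4P.
2P: tangent at (10, 17): λ = (3·10² + 0)/(2·17) ≡ 15/15. 15⁻¹ ≡ 14 (mod 19), so λ ≡ 15·14 ≡ 1.
  x = λ² - 10 - 10 = 1 - 20 ≡ 0; y = λ·(10 - 0) - 17 ≡ 12. → (0, 12)
3P: (0, 12) + (10, 17). λ = (17 - 12)/(10 - 0) ≡ 5/10 mod 19. 10⁻¹ ≡ 2 (mod 19), so λ ≡ 10.
  x = λ² - 0 - 10 = 100 - 10 ≡ 14; y = λ·(0 - 14) - 12 ≡ 0. → (14, 0)
4P: (14, 0) + (10, 17). λ = (17 - 0)/(10 - 14) ≡ 17/15 mod 19. 15⁻¹ ≡ 14 (mod 19) since 15·14 = 210 ≡ 1, so λ ≡ 10.
  x = λ² - 14 - 10 = 100 - 24 ≡ 0; y = λ·(14 - 0) - 0 ≡ 7. → (0, 7)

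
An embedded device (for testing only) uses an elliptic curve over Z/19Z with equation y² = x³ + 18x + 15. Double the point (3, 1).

tangent at (3, 1): λ = (3·3² + 18)/(2·1) ≡ 7/2. 2⁻¹ ≡ 10 (mod 19), so λ ≡ 7·10 ≡ 13.
  x = λ² - 3 - 3 = 169 - 6 ≡ 11; y = λ·(3 - 11) - 1 ≡ 9. → (11, 9)

(11, 9)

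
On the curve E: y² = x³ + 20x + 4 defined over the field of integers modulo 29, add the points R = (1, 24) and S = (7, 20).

(15, 24)

(1, 24) + (7, 20). λ = (20 - 24)/(7 - 1) ≡ 25/6 mod 29. 6⁻¹ ≡ 5 (mod 29), so λ ≡ 9.
  x = λ² - 1 - 7 = 81 - 8 ≡ 15; y = λ·(1 - 15) - 24 ≡ 24. → (15, 24)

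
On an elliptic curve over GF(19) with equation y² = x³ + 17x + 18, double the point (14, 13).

(16, 15)

tangent at (14, 13): λ = (3·14² + 17)/(2·13) ≡ 16/7. 7⁻¹ ≡ 11 (mod 19), so λ ≡ 16·11 ≡ 5.
  x = λ² - 14 - 14 = 25 - 28 ≡ 16; y = λ·(14 - 16) - 13 ≡ 15. → (16, 15)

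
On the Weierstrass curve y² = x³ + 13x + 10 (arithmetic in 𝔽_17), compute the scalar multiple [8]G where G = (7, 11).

(7, 6)

Double-and-add on 8 = (1000)₂. Start with G = (7, 11) for the leading 1-bit.
double: tangent at (7, 11): λ = (3·7² + 13)/(2·11) ≡ 7/5. 5⁻¹ ≡ 7 (mod 17), so λ ≡ 7·7 ≡ 15.
  x = λ² - 7 - 7 = 225 - 14 ≡ 7; y = λ·(7 - 7) - 11 ≡ 6. → (7, 6)
double: tangent at (7, 6): λ = (3·7² + 13)/(2·6) ≡ 7/12. 12⁻¹ ≡ 10 (mod 17) since 12·10 = 120 ≡ 1, so λ ≡ 7·10 ≡ 2.
  x = λ² - 7 - 7 = 4 - 14 ≡ 7; y = λ·(7 - 7) - 6 ≡ 11. → (7, 11)
double: tangent at (7, 11): λ = (3·7² + 13)/(2·11) ≡ 7/5. 5⁻¹ ≡ 7 (mod 17), so λ ≡ 7·7 ≡ 15.
  x = λ² - 7 - 7 = 225 - 14 ≡ 7; y = λ·(7 - 7) - 11 ≡ 6. → (7, 6)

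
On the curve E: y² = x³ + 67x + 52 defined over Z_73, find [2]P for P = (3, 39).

tangent at (3, 39): λ = (3·3² + 67)/(2·39) ≡ 21/5. 5⁻¹ ≡ 44 (mod 73), so λ ≡ 21·44 ≡ 48.
  x = λ² - 3 - 3 = 2304 - 6 ≡ 35; y = λ·(3 - 35) - 39 ≡ 31. → (35, 31)

(35, 31)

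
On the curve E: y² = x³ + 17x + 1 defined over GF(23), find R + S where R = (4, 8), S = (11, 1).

(9, 20)

(4, 8) + (11, 1). λ = (1 - 8)/(11 - 4) ≡ 16/7 mod 23. 7⁻¹ ≡ 10 (mod 23), so λ ≡ 22.
  x = λ² - 4 - 11 = 484 - 15 ≡ 9; y = λ·(4 - 9) - 8 ≡ 20. → (9, 20)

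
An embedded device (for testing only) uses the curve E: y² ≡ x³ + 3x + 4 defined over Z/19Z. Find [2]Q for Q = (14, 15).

(16, 14)

tangent at (14, 15): λ = (3·14² + 3)/(2·15) ≡ 2/11. 11⁻¹ ≡ 7 (mod 19), so λ ≡ 2·7 ≡ 14.
  x = λ² - 14 - 14 = 196 - 28 ≡ 16; y = λ·(14 - 16) - 15 ≡ 14. → (16, 14)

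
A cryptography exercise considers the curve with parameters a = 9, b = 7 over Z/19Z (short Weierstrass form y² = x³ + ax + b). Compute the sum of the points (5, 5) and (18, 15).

(5, 5) + (18, 15). λ = (15 - 5)/(18 - 5) ≡ 10/13 mod 19. 13⁻¹ ≡ 3 (mod 19), so λ ≡ 11.
  x = λ² - 5 - 18 = 121 - 23 ≡ 3; y = λ·(5 - 3) - 5 ≡ 17. → (3, 17)

(3, 17)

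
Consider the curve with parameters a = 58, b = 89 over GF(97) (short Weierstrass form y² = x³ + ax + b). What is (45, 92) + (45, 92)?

tangent at (45, 92): λ = (3·45² + 58)/(2·92) ≡ 22/87. 87⁻¹ ≡ 29 (mod 97) since 87·29 = 2523 ≡ 1, so λ ≡ 22·29 ≡ 56.
  x = λ² - 45 - 45 = 3136 - 90 ≡ 39; y = λ·(45 - 39) - 92 ≡ 50. → (39, 50)

(39, 50)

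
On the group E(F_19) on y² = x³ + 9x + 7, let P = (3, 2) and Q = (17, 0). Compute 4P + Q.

First 4P:
Double-and-add on 4 = (100)₂. Start with P = (3, 2) for the leading 1-bit.
double: tangent at (3, 2): λ = (3·3² + 9)/(2·2) ≡ 17/4. 4⁻¹ ≡ 5 (mod 19) since 4·5 = 20 ≡ 1, so λ ≡ 17·5 ≡ 9.
  x = λ² - 3 - 3 = 81 - 6 ≡ 18; y = λ·(3 - 18) - 2 ≡ 15. → (18, 15)
double: tangent at (18, 15): λ = (3·18² + 9)/(2·15) ≡ 12/11. 11⁻¹ ≡ 7 (mod 19), so λ ≡ 12·7 ≡ 8.
  x = λ² - 18 - 18 = 64 - 36 ≡ 9; y = λ·(18 - 9) - 15 ≡ 0. → (9, 0)
4P = (9, 0).
Finally 4P + Q:
(9, 0) + (17, 0). λ = (0 - 0)/(17 - 9) ≡ 0/8 mod 19. 8⁻¹ ≡ 12 (mod 19), so λ ≡ 0.
  x = λ² - 9 - 17 = 0 - 26 ≡ 12; y = λ·(9 - 12) - 0 ≡ 0. → (12, 0)

(12, 0)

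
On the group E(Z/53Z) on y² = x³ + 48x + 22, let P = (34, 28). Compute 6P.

Repeated addition: build up to 6P.
2P: tangent at (34, 28): λ = (3·34² + 48)/(2·28) ≡ 18/3. 3⁻¹ ≡ 18 (mod 53) since 3·18 = 54 ≡ 1, so λ ≡ 18·18 ≡ 6.
  x = λ² - 34 - 34 = 36 - 68 ≡ 21; y = λ·(34 - 21) - 28 ≡ 50. → (21, 50)
3P: (21, 50) + (34, 28). λ = (28 - 50)/(34 - 21) ≡ 31/13 mod 53. 13⁻¹ ≡ 49 (mod 53), so λ ≡ 35.
  x = λ² - 21 - 34 = 1225 - 55 ≡ 4; y = λ·(21 - 4) - 50 ≡ 15. → (4, 15)
4P: (4, 15) + (34, 28). λ = (28 - 15)/(34 - 4) ≡ 13/30 mod 53. 30⁻¹ ≡ 23 (mod 53), so λ ≡ 34.
  x = λ² - 4 - 34 = 1156 - 38 ≡ 5; y = λ·(4 - 5) - 15 ≡ 4. → (5, 4)
5P: (5, 4) + (34, 28). λ = (28 - 4)/(34 - 5) ≡ 24/29 mod 53. 29⁻¹ ≡ 11 (mod 53) since 29·11 = 319 ≡ 1, so λ ≡ 52.
  x = λ² - 5 - 34 = 2704 - 39 ≡ 15; y = λ·(5 - 15) - 4 ≡ 6. → (15, 6)
6P: (15, 6) + (34, 28). λ = (28 - 6)/(34 - 15) ≡ 22/19 mod 53. 19⁻¹ ≡ 14 (mod 53) since 19·14 = 266 ≡ 1, so λ ≡ 43.
  x = λ² - 15 - 34 = 1849 - 49 ≡ 51; y = λ·(15 - 51) - 6 ≡ 36. → (51, 36)

(51, 36)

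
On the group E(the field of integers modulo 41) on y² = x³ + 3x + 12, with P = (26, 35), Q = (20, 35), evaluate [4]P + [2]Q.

(22, 36)

First 4P:
Double-and-add on 4 = (100)₂. Start with P = (26, 35) for the leading 1-bit.
double: tangent at (26, 35): λ = (3·26² + 3)/(2·35) ≡ 22/29. 29⁻¹ ≡ 17 (mod 41) since 29·17 = 493 ≡ 1, so λ ≡ 22·17 ≡ 5.
  x = λ² - 26 - 26 = 25 - 52 ≡ 14; y = λ·(26 - 14) - 35 ≡ 25. → (14, 25)
double: tangent at (14, 25): λ = (3·14² + 3)/(2·25) ≡ 17/9. 9⁻¹ ≡ 32 (mod 41) since 9·32 = 288 ≡ 1, so λ ≡ 17·32 ≡ 11.
  x = λ² - 14 - 14 = 121 - 28 ≡ 11; y = λ·(14 - 11) - 25 ≡ 8. → (11, 8)
4P = (11, 8).
Next 2Q:
Repeated addition: build up to 2Q.
2Q: tangent at (20, 35): λ = (3·20² + 3)/(2·35) ≡ 14/29. 29⁻¹ ≡ 17 (mod 41), so λ ≡ 14·17 ≡ 33.
  x = λ² - 20 - 20 = 1089 - 40 ≡ 24; y = λ·(20 - 24) - 35 ≡ 38. → (24, 38)
2Q = (24, 38).
Finally 4P + 2Q:
(11, 8) + (24, 38). λ = (38 - 8)/(24 - 11) ≡ 30/13 mod 41. 13⁻¹ ≡ 19 (mod 41), so λ ≡ 37.
  x = λ² - 11 - 24 = 1369 - 35 ≡ 22; y = λ·(11 - 22) - 8 ≡ 36. → (22, 36)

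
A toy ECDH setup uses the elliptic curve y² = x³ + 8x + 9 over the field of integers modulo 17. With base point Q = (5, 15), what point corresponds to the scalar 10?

(3, 14)

Double-and-add on 10 = (1010)₂. Start with Q = (5, 15) for the leading 1-bit.
double: tangent at (5, 15): λ = (3·5² + 8)/(2·15) ≡ 15/13. 13⁻¹ ≡ 4 (mod 17) since 13·4 = 52 ≡ 1, so λ ≡ 15·4 ≡ 9.
  x = λ² - 5 - 5 = 81 - 10 ≡ 3; y = λ·(5 - 3) - 15 ≡ 3. → (3, 3)
double: tangent at (3, 3): λ = (3·3² + 8)/(2·3) ≡ 1/6. 6⁻¹ ≡ 3 (mod 17), so λ ≡ 1·3 ≡ 3.
  x = λ² - 3 - 3 = 9 - 6 ≡ 3; y = λ·(3 - 3) - 3 ≡ 14. → (3, 14)
add Q: (3, 14) + (5, 15). λ = (15 - 14)/(5 - 3) ≡ 1/2 mod 17. 2⁻¹ ≡ 9 (mod 17), so λ ≡ 9.
  x = λ² - 3 - 5 = 81 - 8 ≡ 5; y = λ·(3 - 5) - 14 ≡ 2. → (5, 2)
double: tangent at (5, 2): λ = (3·5² + 8)/(2·2) ≡ 15/4. 4⁻¹ ≡ 13 (mod 17) since 4·13 = 52 ≡ 1, so λ ≡ 15·13 ≡ 8.
  x = λ² - 5 - 5 = 64 - 10 ≡ 3; y = λ·(5 - 3) - 2 ≡ 14. → (3, 14)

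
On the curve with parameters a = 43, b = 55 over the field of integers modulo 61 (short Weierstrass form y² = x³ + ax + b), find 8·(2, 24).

Write Q = (2, 24).
Repeated addition: build up to 8Q.
2Q: tangent at (2, 24): λ = (3·2² + 43)/(2·24) ≡ 55/48. 48⁻¹ ≡ 14 (mod 61), so λ ≡ 55·14 ≡ 38.
  x = λ² - 2 - 2 = 1444 - 4 ≡ 37; y = λ·(2 - 37) - 24 ≡ 49. → (37, 49)
3Q: (37, 49) + (2, 24). λ = (24 - 49)/(2 - 37) ≡ 36/26 mod 61. 26⁻¹ ≡ 54 (mod 61) since 26·54 = 1404 ≡ 1, so λ ≡ 53.
  x = λ² - 37 - 2 = 2809 - 39 ≡ 25; y = λ·(37 - 25) - 49 ≡ 38. → (25, 38)
4Q: (25, 38) + (2, 24). λ = (24 - 38)/(2 - 25) ≡ 47/38 mod 61. 38⁻¹ ≡ 53 (mod 61) since 38·53 = 2014 ≡ 1, so λ ≡ 51.
  x = λ² - 25 - 2 = 2601 - 27 ≡ 12; y = λ·(25 - 12) - 38 ≡ 15. → (12, 15)
5Q: (12, 15) + (2, 24). λ = (24 - 15)/(2 - 12) ≡ 9/51 mod 61. 51⁻¹ ≡ 6 (mod 61) since 51·6 = 306 ≡ 1, so λ ≡ 54.
  x = λ² - 12 - 2 = 2916 - 14 ≡ 35; y = λ·(12 - 35) - 15 ≡ 24. → (35, 24)
6Q: (35, 24) + (2, 24). λ = (24 - 24)/(2 - 35) ≡ 0/28 mod 61. 28⁻¹ ≡ 24 (mod 61) since 28·24 = 672 ≡ 1, so λ ≡ 0.
  x = λ² - 35 - 2 = 0 - 37 ≡ 24; y = λ·(35 - 24) - 24 ≡ 37. → (24, 37)
7Q: (24, 37) + (2, 24). λ = (24 - 37)/(2 - 24) ≡ 48/39 mod 61. 39⁻¹ ≡ 36 (mod 61) since 39·36 = 1404 ≡ 1, so λ ≡ 20.
  x = λ² - 24 - 2 = 400 - 26 ≡ 8; y = λ·(24 - 8) - 37 ≡ 39. → (8, 39)
8Q: (8, 39) + (2, 24). λ = (24 - 39)/(2 - 8) ≡ 46/55 mod 61. 55⁻¹ ≡ 10 (mod 61) since 55·10 = 550 ≡ 1, so λ ≡ 33.
  x = λ² - 8 - 2 = 1089 - 10 ≡ 42; y = λ·(8 - 42) - 39 ≡ 59. → (42, 59)

(42, 59)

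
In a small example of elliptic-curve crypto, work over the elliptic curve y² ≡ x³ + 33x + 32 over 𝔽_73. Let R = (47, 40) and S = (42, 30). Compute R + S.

(61, 5)

(47, 40) + (42, 30). λ = (30 - 40)/(42 - 47) ≡ 63/68 mod 73. 68⁻¹ ≡ 29 (mod 73), so λ ≡ 2.
  x = λ² - 47 - 42 = 4 - 89 ≡ 61; y = λ·(47 - 61) - 40 ≡ 5. → (61, 5)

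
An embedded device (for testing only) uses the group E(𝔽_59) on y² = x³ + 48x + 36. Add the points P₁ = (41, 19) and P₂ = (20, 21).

(15, 1)

(41, 19) + (20, 21). λ = (21 - 19)/(20 - 41) ≡ 2/38 mod 59. 38⁻¹ ≡ 14 (mod 59), so λ ≡ 28.
  x = λ² - 41 - 20 = 784 - 61 ≡ 15; y = λ·(41 - 15) - 19 ≡ 1. → (15, 1)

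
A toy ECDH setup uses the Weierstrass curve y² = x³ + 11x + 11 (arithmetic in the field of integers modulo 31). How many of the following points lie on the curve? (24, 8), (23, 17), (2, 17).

(24, 8): 8² ≡ 2, rhs ≡ 25 → off.
(23, 17): 17² ≡ 10, rhs ≡ 0 → off.
(2, 17): 17² ≡ 10, rhs ≡ 10 → on.

1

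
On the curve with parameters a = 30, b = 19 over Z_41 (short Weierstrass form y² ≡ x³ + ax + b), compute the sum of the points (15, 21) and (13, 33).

(8, 19)

(15, 21) + (13, 33). λ = (33 - 21)/(13 - 15) ≡ 12/39 mod 41. 39⁻¹ ≡ 20 (mod 41), so λ ≡ 35.
  x = λ² - 15 - 13 = 1225 - 28 ≡ 8; y = λ·(15 - 8) - 21 ≡ 19. → (8, 19)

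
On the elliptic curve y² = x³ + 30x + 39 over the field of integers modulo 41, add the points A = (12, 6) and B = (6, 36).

(12, 6) + (6, 36). λ = (36 - 6)/(6 - 12) ≡ 30/35 mod 41. 35⁻¹ ≡ 34 (mod 41), so λ ≡ 36.
  x = λ² - 12 - 6 = 1296 - 18 ≡ 7; y = λ·(12 - 7) - 6 ≡ 10. → (7, 10)

(7, 10)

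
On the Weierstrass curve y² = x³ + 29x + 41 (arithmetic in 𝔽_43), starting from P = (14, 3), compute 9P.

(30, 2)

Double-and-add on 9 = (1001)₂. Start with P = (14, 3) for the leading 1-bit.
double: tangent at (14, 3): λ = (3·14² + 29)/(2·3) ≡ 15/6. 6⁻¹ ≡ 36 (mod 43), so λ ≡ 15·36 ≡ 24.
  x = λ² - 14 - 14 = 576 - 28 ≡ 32; y = λ·(14 - 32) - 3 ≡ 38. → (32, 38)
double: tangent at (32, 38): λ = (3·32² + 29)/(2·38) ≡ 5/33. 33⁻¹ ≡ 30 (mod 43) since 33·30 = 990 ≡ 1, so λ ≡ 5·30 ≡ 21.
  x = λ² - 32 - 32 = 441 - 64 ≡ 33; y = λ·(32 - 33) - 38 ≡ 27. → (33, 27)
double: tangent at (33, 27): λ = (3·33² + 29)/(2·27) ≡ 28/11. 11⁻¹ ≡ 4 (mod 43), so λ ≡ 28·4 ≡ 26.
  x = λ² - 33 - 33 = 676 - 66 ≡ 8; y = λ·(33 - 8) - 27 ≡ 21. → (8, 21)
add P: (8, 21) + (14, 3). λ = (3 - 21)/(14 - 8) ≡ 25/6 mod 43. 6⁻¹ ≡ 36 (mod 43), so λ ≡ 40.
  x = λ² - 8 - 14 = 1600 - 22 ≡ 30; y = λ·(8 - 30) - 21 ≡ 2. → (30, 2)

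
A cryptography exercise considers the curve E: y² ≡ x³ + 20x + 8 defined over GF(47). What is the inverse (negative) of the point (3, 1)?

(3, 46)

-(3, 1) = (3, -1 mod 47) = (3, 46).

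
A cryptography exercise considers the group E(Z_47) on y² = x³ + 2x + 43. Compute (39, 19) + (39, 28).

The two points share x = 39 and their y-coordinates satisfy 19 + 28 ≡ 0 (mod 47), so they are inverses. Their sum is the point at infinity.

O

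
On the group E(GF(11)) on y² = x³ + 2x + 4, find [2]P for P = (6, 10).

(10, 1)

tangent at (6, 10): λ = (3·6² + 2)/(2·10) ≡ 0/9. 9⁻¹ ≡ 5 (mod 11), so λ ≡ 0·5 ≡ 0.
  x = λ² - 6 - 6 = 0 - 12 ≡ 10; y = λ·(6 - 10) - 10 ≡ 1. → (10, 1)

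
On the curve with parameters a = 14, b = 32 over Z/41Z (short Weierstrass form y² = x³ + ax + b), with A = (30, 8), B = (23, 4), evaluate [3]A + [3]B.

First 3A:
Repeated addition: build up to 3A.
2A: tangent at (30, 8): λ = (3·30² + 14)/(2·8) ≡ 8/16. 16⁻¹ ≡ 18 (mod 41), so λ ≡ 8·18 ≡ 21.
  x = λ² - 30 - 30 = 441 - 60 ≡ 12; y = λ·(30 - 12) - 8 ≡ 1. → (12, 1)
3A: (12, 1) + (30, 8). λ = (8 - 1)/(30 - 12) ≡ 7/18 mod 41. 18⁻¹ ≡ 16 (mod 41), so λ ≡ 30.
  x = λ² - 12 - 30 = 900 - 42 ≡ 38; y = λ·(12 - 38) - 1 ≡ 39. → (38, 39)
3A = (38, 39).
Next 3B:
Repeated addition: build up to 3B.
2B: tangent at (23, 4): λ = (3·23² + 14)/(2·4) ≡ 2/8. 8⁻¹ ≡ 36 (mod 41) since 8·36 = 288 ≡ 1, so λ ≡ 2·36 ≡ 31.
  x = λ² - 23 - 23 = 961 - 46 ≡ 13; y = λ·(23 - 13) - 4 ≡ 19. → (13, 19)
3B: (13, 19) + (23, 4). λ = (4 - 19)/(23 - 13) ≡ 26/10 mod 41. 10⁻¹ ≡ 37 (mod 41), so λ ≡ 19.
  x = λ² - 13 - 23 = 361 - 36 ≡ 38; y = λ·(13 - 38) - 19 ≡ 39. → (38, 39)
3B = (38, 39).
Finally 3A + 3B:
tangent at (38, 39): λ = (3·38² + 14)/(2·39) ≡ 0/37. 37⁻¹ ≡ 10 (mod 41), so λ ≡ 0·10 ≡ 0.
  x = λ² - 38 - 38 = 0 - 76 ≡ 6; y = λ·(38 - 6) - 39 ≡ 2. → (6, 2)

(6, 2)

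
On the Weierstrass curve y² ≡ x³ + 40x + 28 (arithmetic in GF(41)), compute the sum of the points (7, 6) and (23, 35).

(7, 6) + (23, 35). λ = (35 - 6)/(23 - 7) ≡ 29/16 mod 41. 16⁻¹ ≡ 18 (mod 41) since 16·18 = 288 ≡ 1, so λ ≡ 30.
  x = λ² - 7 - 23 = 900 - 30 ≡ 9; y = λ·(7 - 9) - 6 ≡ 16. → (9, 16)

(9, 16)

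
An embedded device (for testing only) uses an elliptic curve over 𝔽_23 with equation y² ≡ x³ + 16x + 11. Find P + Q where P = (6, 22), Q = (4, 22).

(13, 1)

(6, 22) + (4, 22). λ = (22 - 22)/(4 - 6) ≡ 0/21 mod 23. 21⁻¹ ≡ 11 (mod 23) since 21·11 = 231 ≡ 1, so λ ≡ 0.
  x = λ² - 6 - 4 = 0 - 10 ≡ 13; y = λ·(6 - 13) - 22 ≡ 1. → (13, 1)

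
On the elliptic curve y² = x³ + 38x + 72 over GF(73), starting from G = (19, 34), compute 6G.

(51, 66)

Double-and-add on 6 = (110)₂. Start with G = (19, 34) for the leading 1-bit.
double: tangent at (19, 34): λ = (3·19² + 38)/(2·34) ≡ 26/68. 68⁻¹ ≡ 29 (mod 73) since 68·29 = 1972 ≡ 1, so λ ≡ 26·29 ≡ 24.
  x = λ² - 19 - 19 = 576 - 38 ≡ 27; y = λ·(19 - 27) - 34 ≡ 66. → (27, 66)
add G: (27, 66) + (19, 34). λ = (34 - 66)/(19 - 27) ≡ 41/65 mod 73. 65⁻¹ ≡ 9 (mod 73), so λ ≡ 4.
  x = λ² - 27 - 19 = 16 - 46 ≡ 43; y = λ·(27 - 43) - 66 ≡ 16. → (43, 16)
double: tangent at (43, 16): λ = (3·43² + 38)/(2·16) ≡ 37/32. 32⁻¹ ≡ 16 (mod 73) since 32·16 = 512 ≡ 1, so λ ≡ 37·16 ≡ 8.
  x = λ² - 43 - 43 = 64 - 86 ≡ 51; y = λ·(43 - 51) - 16 ≡ 66. → (51, 66)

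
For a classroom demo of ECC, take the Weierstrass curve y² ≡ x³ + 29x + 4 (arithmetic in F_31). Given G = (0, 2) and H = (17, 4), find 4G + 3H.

First 4G:
Double-and-add on 4 = (100)₂. Start with G = (0, 2) for the leading 1-bit.
double: tangent at (0, 2): λ = (3·0² + 29)/(2·2) ≡ 29/4. 4⁻¹ ≡ 8 (mod 31), so λ ≡ 29·8 ≡ 15.
  x = λ² - 0 - 0 = 225 - 0 ≡ 8; y = λ·(0 - 8) - 2 ≡ 2. → (8, 2)
double: tangent at (8, 2): λ = (3·8² + 29)/(2·2) ≡ 4/4. 4⁻¹ ≡ 8 (mod 31), so λ ≡ 4·8 ≡ 1.
  x = λ² - 8 - 8 = 1 - 16 ≡ 16; y = λ·(8 - 16) - 2 ≡ 21. → (16, 21)
4G = (16, 21).
Next 3H:
Repeated addition: build up to 3H.
2H: tangent at (17, 4): λ = (3·17² + 29)/(2·4) ≡ 28/8. 8⁻¹ ≡ 4 (mod 31) since 8·4 = 32 ≡ 1, so λ ≡ 28·4 ≡ 19.
  x = λ² - 17 - 17 = 361 - 34 ≡ 17; y = λ·(17 - 17) - 4 ≡ 27. → (17, 27)
3H: (17, 27) + (17, 4): same x and y₁ ≡ -y₂, so the sum is the point at infinity.
3H = the point at infinity.
Finally 4G + 3H:
(16, 21) + the point at infinity = (16, 21) (identity).

(16, 21)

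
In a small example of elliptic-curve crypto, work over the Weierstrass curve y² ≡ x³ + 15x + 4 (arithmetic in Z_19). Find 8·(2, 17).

(3, 0)

Write Q = (2, 17).
Double-and-add on 8 = (1000)₂. Start with Q = (2, 17) for the leading 1-bit.
double: tangent at (2, 17): λ = (3·2² + 15)/(2·17) ≡ 8/15. 15⁻¹ ≡ 14 (mod 19) since 15·14 = 210 ≡ 1, so λ ≡ 8·14 ≡ 17.
  x = λ² - 2 - 2 = 289 - 4 ≡ 0; y = λ·(2 - 0) - 17 ≡ 17. → (0, 17)
double: tangent at (0, 17): λ = (3·0² + 15)/(2·17) ≡ 15/15. 15⁻¹ ≡ 14 (mod 19), so λ ≡ 15·14 ≡ 1.
  x = λ² - 0 - 0 = 1 - 0 ≡ 1; y = λ·(0 - 1) - 17 ≡ 1. → (1, 1)
double: tangent at (1, 1): λ = (3·1² + 15)/(2·1) ≡ 18/2. 2⁻¹ ≡ 10 (mod 19) since 2·10 = 20 ≡ 1, so λ ≡ 18·10 ≡ 9.
  x = λ² - 1 - 1 = 81 - 2 ≡ 3; y = λ·(1 - 3) - 1 ≡ 0. → (3, 0)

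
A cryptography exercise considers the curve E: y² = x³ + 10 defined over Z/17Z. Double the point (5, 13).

(16, 3)

tangent at (5, 13): λ = (3·5² + 0)/(2·13) ≡ 7/9. 9⁻¹ ≡ 2 (mod 17), so λ ≡ 7·2 ≡ 14.
  x = λ² - 5 - 5 = 196 - 10 ≡ 16; y = λ·(5 - 16) - 13 ≡ 3. → (16, 3)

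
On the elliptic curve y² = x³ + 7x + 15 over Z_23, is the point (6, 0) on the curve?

y² = 0² ≡ 0; x³ + 7x + 15 = 273 ≡ 20 (mod 23). 0 ≠ 20.

no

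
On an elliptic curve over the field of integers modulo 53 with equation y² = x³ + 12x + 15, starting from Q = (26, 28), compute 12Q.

(35, 3)

Repeated addition: build up to 12Q.
2Q: tangent at (26, 28): λ = (3·26² + 12)/(2·28) ≡ 26/3. 3⁻¹ ≡ 18 (mod 53), so λ ≡ 26·18 ≡ 44.
  x = λ² - 26 - 26 = 1936 - 52 ≡ 29; y = λ·(26 - 29) - 28 ≡ 52. → (29, 52)
3Q: (29, 52) + (26, 28). λ = (28 - 52)/(26 - 29) ≡ 29/50 mod 53. 50⁻¹ ≡ 35 (mod 53) since 50·35 = 1750 ≡ 1, so λ ≡ 8.
  x = λ² - 29 - 26 = 64 - 55 ≡ 9; y = λ·(29 - 9) - 52 ≡ 2. → (9, 2)
4Q: (9, 2) + (26, 28). λ = (28 - 2)/(26 - 9) ≡ 26/17 mod 53. 17⁻¹ ≡ 25 (mod 53), so λ ≡ 14.
  x = λ² - 9 - 26 = 196 - 35 ≡ 2; y = λ·(9 - 2) - 2 ≡ 43. → (2, 43)
5Q: (2, 43) + (26, 28). λ = (28 - 43)/(26 - 2) ≡ 38/24 mod 53. 24⁻¹ ≡ 42 (mod 53) since 24·42 = 1008 ≡ 1, so λ ≡ 6.
  x = λ² - 2 - 26 = 36 - 28 ≡ 8; y = λ·(2 - 8) - 43 ≡ 27. → (8, 27)
6Q: (8, 27) + (26, 28). λ = (28 - 27)/(26 - 8) ≡ 1/18 mod 53. 18⁻¹ ≡ 3 (mod 53) since 18·3 = 54 ≡ 1, so λ ≡ 3.
  x = λ² - 8 - 26 = 9 - 34 ≡ 28; y = λ·(8 - 28) - 27 ≡ 19. → (28, 19)
7Q: (28, 19) + (26, 28). λ = (28 - 19)/(26 - 28) ≡ 9/51 mod 53. 51⁻¹ ≡ 26 (mod 53), so λ ≡ 22.
  x = λ² - 28 - 26 = 484 - 54 ≡ 6; y = λ·(28 - 6) - 19 ≡ 41. → (6, 41)
8Q: (6, 41) + (26, 28). λ = (28 - 41)/(26 - 6) ≡ 40/20 mod 53. 20⁻¹ ≡ 8 (mod 53) since 20·8 = 160 ≡ 1, so λ ≡ 2.
  x = λ² - 6 - 26 = 4 - 32 ≡ 25; y = λ·(6 - 25) - 41 ≡ 27. → (25, 27)
9Q: (25, 27) + (26, 28). λ = (28 - 27)/(26 - 25) ≡ 1/1 mod 53. 1⁻¹ ≡ 1 (mod 53), so λ ≡ 1.
  x = λ² - 25 - 26 = 1 - 51 ≡ 3; y = λ·(25 - 3) - 27 ≡ 48. → (3, 48)
10Q: (3, 48) + (26, 28). λ = (28 - 48)/(26 - 3) ≡ 33/23 mod 53. 23⁻¹ ≡ 30 (mod 53), so λ ≡ 36.
  x = λ² - 3 - 26 = 1296 - 29 ≡ 48; y = λ·(3 - 48) - 48 ≡ 28. → (48, 28)
11Q: (48, 28) + (26, 28). λ = (28 - 28)/(26 - 48) ≡ 0/31 mod 53. 31⁻¹ ≡ 12 (mod 53), so λ ≡ 0.
  x = λ² - 48 - 26 = 0 - 74 ≡ 32; y = λ·(48 - 32) - 28 ≡ 25. → (32, 25)
12Q: (32, 25) + (26, 28). λ = (28 - 25)/(26 - 32) ≡ 3/47 mod 53. 47⁻¹ ≡ 44 (mod 53), so λ ≡ 26.
  x = λ² - 32 - 26 = 676 - 58 ≡ 35; y = λ·(32 - 35) - 25 ≡ 3. → (35, 3)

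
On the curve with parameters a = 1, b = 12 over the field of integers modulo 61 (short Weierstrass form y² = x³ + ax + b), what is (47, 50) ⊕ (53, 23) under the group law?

(27, 43)

(47, 50) + (53, 23). λ = (23 - 50)/(53 - 47) ≡ 34/6 mod 61. 6⁻¹ ≡ 51 (mod 61), so λ ≡ 26.
  x = λ² - 47 - 53 = 676 - 100 ≡ 27; y = λ·(47 - 27) - 50 ≡ 43. → (27, 43)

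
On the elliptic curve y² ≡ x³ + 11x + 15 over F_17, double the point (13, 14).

(6, 5)

tangent at (13, 14): λ = (3·13² + 11)/(2·14) ≡ 8/11. 11⁻¹ ≡ 14 (mod 17), so λ ≡ 8·14 ≡ 10.
  x = λ² - 13 - 13 = 100 - 26 ≡ 6; y = λ·(13 - 6) - 14 ≡ 5. → (6, 5)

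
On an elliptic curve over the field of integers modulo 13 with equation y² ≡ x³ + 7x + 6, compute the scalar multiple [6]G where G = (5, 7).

Repeated addition: build up to 6G.
2G: tangent at (5, 7): λ = (3·5² + 7)/(2·7) ≡ 4/1. 1⁻¹ ≡ 1 (mod 13) since 1·1 = 1 ≡ 1, so λ ≡ 4·1 ≡ 4.
  x = λ² - 5 - 5 = 16 - 10 ≡ 6; y = λ·(5 - 6) - 7 ≡ 2. → (6, 2)
3G: (6, 2) + (5, 7). λ = (7 - 2)/(5 - 6) ≡ 5/12 mod 13. 12⁻¹ ≡ 12 (mod 13) since 12·12 = 144 ≡ 1, so λ ≡ 8.
  x = λ² - 6 - 5 = 64 - 11 ≡ 1; y = λ·(6 - 1) - 2 ≡ 12. → (1, 12)
4G: (1, 12) + (5, 7). λ = (7 - 12)/(5 - 1) ≡ 8/4 mod 13. 4⁻¹ ≡ 10 (mod 13), so λ ≡ 2.
  x = λ² - 1 - 5 = 4 - 6 ≡ 11; y = λ·(1 - 11) - 12 ≡ 7. → (11, 7)
5G: (11, 7) + (5, 7). λ = (7 - 7)/(5 - 11) ≡ 0/7 mod 13. 7⁻¹ ≡ 2 (mod 13) since 7·2 = 14 ≡ 1, so λ ≡ 0.
  x = λ² - 11 - 5 = 0 - 16 ≡ 10; y = λ·(11 - 10) - 7 ≡ 6. → (10, 6)
6G: (10, 6) + (5, 7). λ = (7 - 6)/(5 - 10) ≡ 1/8 mod 13. 8⁻¹ ≡ 5 (mod 13), so λ ≡ 5.
  x = λ² - 10 - 5 = 25 - 15 ≡ 10; y = λ·(10 - 10) - 6 ≡ 7. → (10, 7)

(10, 7)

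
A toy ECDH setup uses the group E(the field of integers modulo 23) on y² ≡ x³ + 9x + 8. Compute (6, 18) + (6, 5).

O

The two points share x = 6 and their y-coordinates satisfy 18 + 5 ≡ 0 (mod 23), so they are inverses. Their sum is O.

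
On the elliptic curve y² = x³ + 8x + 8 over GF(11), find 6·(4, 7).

Write G = (4, 7).
Double-and-add on 6 = (110)₂. Start with G = (4, 7) for the leading 1-bit.
double: tangent at (4, 7): λ = (3·4² + 8)/(2·7) ≡ 1/3. 3⁻¹ ≡ 4 (mod 11) since 3·4 = 12 ≡ 1, so λ ≡ 1·4 ≡ 4.
  x = λ² - 4 - 4 = 16 - 8 ≡ 8; y = λ·(4 - 8) - 7 ≡ 10. → (8, 10)
add G: (8, 10) + (4, 7). λ = (7 - 10)/(4 - 8) ≡ 8/7 mod 11. 7⁻¹ ≡ 8 (mod 11), so λ ≡ 9.
  x = λ² - 8 - 4 = 81 - 12 ≡ 3; y = λ·(8 - 3) - 10 ≡ 2. → (3, 2)
double: tangent at (3, 2): λ = (3·3² + 8)/(2·2) ≡ 2/4. 4⁻¹ ≡ 3 (mod 11) since 4·3 = 12 ≡ 1, so λ ≡ 2·3 ≡ 6.
  x = λ² - 3 - 3 = 36 - 6 ≡ 8; y = λ·(3 - 8) - 2 ≡ 1. → (8, 1)

(8, 1)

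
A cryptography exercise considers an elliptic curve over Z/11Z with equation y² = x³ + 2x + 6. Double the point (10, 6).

(5, 8)

tangent at (10, 6): λ = (3·10² + 2)/(2·6) ≡ 5/1. 1⁻¹ ≡ 1 (mod 11) since 1·1 = 1 ≡ 1, so λ ≡ 5·1 ≡ 5.
  x = λ² - 10 - 10 = 25 - 20 ≡ 5; y = λ·(10 - 5) - 6 ≡ 8. → (5, 8)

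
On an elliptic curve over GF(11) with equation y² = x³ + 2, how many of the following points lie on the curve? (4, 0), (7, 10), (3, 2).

1

(4, 0): 0² ≡ 0, rhs ≡ 0 → on.
(7, 10): 10² ≡ 1, rhs ≡ 4 → off.
(3, 2): 2² ≡ 4, rhs ≡ 7 → off.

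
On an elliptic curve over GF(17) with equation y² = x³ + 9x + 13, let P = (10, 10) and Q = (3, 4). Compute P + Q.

(3, 13)

(10, 10) + (3, 4). λ = (4 - 10)/(3 - 10) ≡ 11/10 mod 17. 10⁻¹ ≡ 12 (mod 17), so λ ≡ 13.
  x = λ² - 10 - 3 = 169 - 13 ≡ 3; y = λ·(10 - 3) - 10 ≡ 13. → (3, 13)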